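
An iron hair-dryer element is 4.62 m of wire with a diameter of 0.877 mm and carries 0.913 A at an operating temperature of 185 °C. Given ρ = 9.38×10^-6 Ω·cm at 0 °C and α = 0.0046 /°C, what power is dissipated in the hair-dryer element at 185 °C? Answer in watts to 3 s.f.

1.11 W

ρ = 9.38×10^-6 Ω·cm = 9.38×10^-8 Ω·m
A = π(d/2)² = π(4.3850e-04 m)² = 6.041e-07 m²
R₍0₎ = ρL/A = (9.38×10^-8)(4.62)/(6.041e-07) = 0.7174 Ω
R₍185₎ = R₍0₎(1 + αΔT) = 0.7174 × (1 + 0.0046×185) = 1.328 Ω
P = I²R = (0.913)² × 1.328 = 1.11 W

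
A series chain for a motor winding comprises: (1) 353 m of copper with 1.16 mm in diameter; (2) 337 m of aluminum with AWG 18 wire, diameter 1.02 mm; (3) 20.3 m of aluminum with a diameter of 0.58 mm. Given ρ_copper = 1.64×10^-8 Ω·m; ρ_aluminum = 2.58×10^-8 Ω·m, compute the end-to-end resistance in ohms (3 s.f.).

Seg 1: A = π(d/2)² = π(5.8000e-04 m)² = 1.057e-06 m²
R_1 = (1.64×10^-8)(353)/(1.057e-06) = 5.478 Ω
Seg 2: A = π(1.02/2 mm)² = π(5.1000e-04 m)² = 8.171e-07 m²
R_2 = (2.58×10^-8)(337)/(8.171e-07) = 10.64 Ω
Seg 3: A = π(d/2)² = π(2.9000e-04 m)² = 2.642e-07 m²
R_3 = (2.58×10^-8)(20.3)/(2.642e-07) = 1.982 Ω
R_total = R_1 + R_2 + R_3 = 18.1 Ω

18.1 Ω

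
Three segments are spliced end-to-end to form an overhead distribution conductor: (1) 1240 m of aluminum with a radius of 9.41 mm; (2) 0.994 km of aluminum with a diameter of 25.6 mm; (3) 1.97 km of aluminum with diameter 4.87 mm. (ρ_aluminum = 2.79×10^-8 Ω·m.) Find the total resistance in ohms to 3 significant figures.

3.13 Ω

Seg 1: A = πr² = π(9.4100e-03 m)² = 2.782e-04 m²
R_1 = (2.79×10^-8)(1240)/(2.782e-04) = 0.1244 Ω
Seg 2: A = π(d/2)² = π(1.2800e-02 m)² = 5.147e-04 m²
R_2 = (2.79×10^-8)(994)/(5.147e-04) = 0.05388 Ω
Seg 3: A = π(d/2)² = π(2.4350e-03 m)² = 1.863e-05 m²
R_3 = (2.79×10^-8)(1970)/(1.863e-05) = 2.951 Ω
R_total = R_1 + R_2 + R_3 = 3.13 Ω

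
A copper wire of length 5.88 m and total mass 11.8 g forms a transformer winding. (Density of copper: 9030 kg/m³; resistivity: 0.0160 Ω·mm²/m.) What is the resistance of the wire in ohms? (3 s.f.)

ρ = 0.0160 Ω·mm²/m = 1.60×10^-8 Ω·m
A = m/(density·L) = 0.0118/(9030×5.88) = 2.2224e-07 m²
R = ρL/A = (1.60×10^-8)(5.88)/(2.2224e-07) = 0.423 Ω

0.423 Ω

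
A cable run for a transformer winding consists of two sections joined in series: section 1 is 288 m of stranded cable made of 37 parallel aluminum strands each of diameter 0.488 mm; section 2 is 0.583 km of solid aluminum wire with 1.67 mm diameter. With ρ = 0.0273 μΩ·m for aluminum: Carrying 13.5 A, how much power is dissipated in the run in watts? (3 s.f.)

ρ = 0.0273 μΩ·m = 2.73×10^-8 Ω·m
Section 1: A_strand = π(2.4400e-04)² = 1.870e-07 m²; R₁ = ρL/(N·A_s) = (2.73×10^-8)(288)/(37×1.870e-07) = 1.136 Ω
Section 2: A = π(d/2)² = π(8.3500e-04 m)² = 2.190e-06 m²
R₂ = (2.73×10^-8)(583)/(2.190e-06) = 7.266 Ω
R = R₁ + R₂ = 8.402 Ω
P = I²R = (13.5)² × 8.402 = 1530 W

1530 W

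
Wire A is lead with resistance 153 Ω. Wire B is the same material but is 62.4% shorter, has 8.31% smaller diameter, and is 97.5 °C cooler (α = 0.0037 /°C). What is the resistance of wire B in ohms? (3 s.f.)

R ∝ ρL/d² with ρ ∝ (1+αΔT), so R_B/R_A = (1 − 62.4/100) × (1 − 8.31/100)⁻² × (1 − 0.0037×97.5)
= 0.376 × 1.19 × 0.6392 = 0.2859
R_B = 0.2859 × 153 = 43.7 Ω

43.7 Ω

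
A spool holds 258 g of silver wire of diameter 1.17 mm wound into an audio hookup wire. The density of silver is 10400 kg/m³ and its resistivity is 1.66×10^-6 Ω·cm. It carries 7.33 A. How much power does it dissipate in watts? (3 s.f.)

19.1 W

ρ = 1.66×10^-6 Ω·cm = 1.66×10^-8 Ω·m
A = π(d/2)² = π(5.8500e-04 m)² = 1.0751e-06 m²
L = m/(density·A) = 0.258/(10400×1.0751e-06) = 23.07 m
R = ρL/A = (1.66×10^-8)(23.07)/(1.0751e-06) = 0.3563 Ω
P = I²R = (7.33)² × 0.3563 = 19.1 W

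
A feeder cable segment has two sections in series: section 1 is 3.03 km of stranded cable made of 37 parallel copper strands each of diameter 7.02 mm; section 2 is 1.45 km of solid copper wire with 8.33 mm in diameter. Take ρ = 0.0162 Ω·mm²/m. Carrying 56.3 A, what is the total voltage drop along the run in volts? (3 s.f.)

26.2 V

ρ = 0.0162 Ω·mm²/m = 1.62×10^-8 Ω·m
Section 1: A_strand = π(3.5100e-03)² = 3.870e-05 m²; R₁ = ρL/(N·A_s) = (1.62×10^-8)(3030)/(37×3.870e-05) = 0.03428 Ω
Section 2: A = π(d/2)² = π(4.1650e-03 m)² = 5.450e-05 m²
R₂ = (1.62×10^-8)(1450)/(5.450e-05) = 0.431 Ω
R = R₁ + R₂ = 0.4653 Ω
V = IR = 56.3 × 0.4653 = 26.2 V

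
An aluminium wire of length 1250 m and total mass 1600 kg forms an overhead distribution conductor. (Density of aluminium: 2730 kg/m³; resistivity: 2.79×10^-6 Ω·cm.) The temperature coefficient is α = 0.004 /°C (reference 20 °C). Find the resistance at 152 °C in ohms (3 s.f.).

0.114 Ω

ρ = 2.79×10^-6 Ω·cm = 2.79×10^-8 Ω·m
A = m/(density·L) = 1600/(2730×1250) = 4.6886e-04 m²
R = ρL/A = (2.79×10^-8)(1250)/(4.6886e-04) = 0.07438 Ω
R(152 °C) = 0.07438 × (1 + 0.004×132) = 0.114 Ω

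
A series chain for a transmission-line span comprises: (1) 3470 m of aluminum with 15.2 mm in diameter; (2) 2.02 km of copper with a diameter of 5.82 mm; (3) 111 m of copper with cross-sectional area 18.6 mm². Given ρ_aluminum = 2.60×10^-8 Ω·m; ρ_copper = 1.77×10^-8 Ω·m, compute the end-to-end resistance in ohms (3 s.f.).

1.95 Ω

Seg 1: A = π(d/2)² = π(7.6000e-03 m)² = 1.815e-04 m²
R_1 = (2.60×10^-8)(3470)/(1.815e-04) = 0.4972 Ω
Seg 2: A = π(d/2)² = π(2.9100e-03 m)² = 2.660e-05 m²
R_2 = (1.77×10^-8)(2020)/(2.660e-05) = 1.344 Ω
Seg 3: A = 18.6 mm² = 1.860e-05 m²
R_3 = (1.77×10^-8)(111)/(1.860e-05) = 0.1056 Ω
R_total = R_1 + R_2 + R_3 = 1.95 Ω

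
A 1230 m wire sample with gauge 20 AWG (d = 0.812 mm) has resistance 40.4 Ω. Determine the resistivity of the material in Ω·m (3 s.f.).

1.70×10^-8 Ω·m

A = π(0.812/2 mm)² = π(4.0600e-04 m)² = 5.178e-07 m²
ρ = RA/L = (40.4)(5.178e-07)/(1230) = 1.70×10^-8 Ω·m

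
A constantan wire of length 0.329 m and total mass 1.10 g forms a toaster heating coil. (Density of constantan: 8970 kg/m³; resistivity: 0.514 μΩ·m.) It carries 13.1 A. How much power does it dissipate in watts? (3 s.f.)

ρ = 0.514 μΩ·m = 5.14×10^-7 Ω·m
A = m/(density·L) = 0.0011/(8970×0.329) = 3.7274e-07 m²
R = ρL/A = (5.14×10^-7)(0.329)/(3.7274e-07) = 0.4537 Ω
P = I²R = (13.1)² × 0.4537 = 77.9 W

77.9 W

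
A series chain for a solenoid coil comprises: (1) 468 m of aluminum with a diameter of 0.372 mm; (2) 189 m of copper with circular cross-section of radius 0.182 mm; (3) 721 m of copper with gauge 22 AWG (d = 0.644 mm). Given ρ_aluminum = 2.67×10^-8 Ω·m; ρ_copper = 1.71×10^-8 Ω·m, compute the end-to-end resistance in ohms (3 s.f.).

184 Ω

Seg 1: A = π(d/2)² = π(1.8600e-04 m)² = 1.087e-07 m²
R_1 = (2.67×10^-8)(468)/(1.087e-07) = 115 Ω
Seg 2: A = πr² = π(1.8200e-04 m)² = 1.041e-07 m²
R_2 = (1.71×10^-8)(189)/(1.041e-07) = 31.06 Ω
Seg 3: A = π(0.644/2 mm)² = π(3.2200e-04 m)² = 3.257e-07 m²
R_3 = (1.71×10^-8)(721)/(3.257e-07) = 37.85 Ω
R_total = R_1 + R_2 + R_3 = 184 Ω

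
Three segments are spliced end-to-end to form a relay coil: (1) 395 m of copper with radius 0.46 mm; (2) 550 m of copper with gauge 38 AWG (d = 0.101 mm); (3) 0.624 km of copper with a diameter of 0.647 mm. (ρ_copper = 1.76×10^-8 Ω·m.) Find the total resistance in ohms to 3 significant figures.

Seg 1: A = πr² = π(4.6000e-04 m)² = 6.648e-07 m²
R_1 = (1.76×10^-8)(395)/(6.648e-07) = 10.46 Ω
Seg 2: A = π(0.101/2 mm)² = π(5.0500e-05 m)² = 8.012e-09 m²
R_2 = (1.76×10^-8)(550)/(8.012e-09) = 1208 Ω
Seg 3: A = π(d/2)² = π(3.2350e-04 m)² = 3.288e-07 m²
R_3 = (1.76×10^-8)(624)/(3.288e-07) = 33.4 Ω
R_total = R_1 + R_2 + R_3 = 1250 Ω

1250 Ω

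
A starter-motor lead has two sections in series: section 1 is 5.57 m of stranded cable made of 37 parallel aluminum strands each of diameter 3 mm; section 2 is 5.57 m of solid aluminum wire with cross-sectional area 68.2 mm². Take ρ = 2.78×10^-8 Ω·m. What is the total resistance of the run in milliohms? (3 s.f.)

Section 1: A_strand = π(1.5000e-03)² = 7.069e-06 m²; R₁ = ρL/(N·A_s) = (2.78×10^-8)(5.57)/(37×7.069e-06) = 5.921×10^-4 Ω
Section 2: A = 68.2 mm² = 6.820e-05 m²
R₂ = (2.78×10^-8)(5.57)/(6.820e-05) = 0.00227 Ω
R = R₁ + R₂ = 2.86 mΩ

2.86 mΩ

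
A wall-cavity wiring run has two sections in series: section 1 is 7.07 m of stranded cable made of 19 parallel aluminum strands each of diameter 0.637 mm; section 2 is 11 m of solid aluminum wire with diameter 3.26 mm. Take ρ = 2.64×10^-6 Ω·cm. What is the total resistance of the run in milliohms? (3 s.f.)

65.6 mΩ

ρ = 2.64×10^-6 Ω·cm = 2.64×10^-8 Ω·m
Section 1: A_strand = π(3.1850e-04)² = 3.187e-07 m²; R₁ = ρL/(N·A_s) = (2.64×10^-8)(7.07)/(19×3.187e-07) = 0.03082 Ω
Section 2: A = π(d/2)² = π(1.6300e-03 m)² = 8.347e-06 m²
R₂ = (2.64×10^-8)(11)/(8.347e-06) = 0.03479 Ω
R = R₁ + R₂ = 65.6 mΩ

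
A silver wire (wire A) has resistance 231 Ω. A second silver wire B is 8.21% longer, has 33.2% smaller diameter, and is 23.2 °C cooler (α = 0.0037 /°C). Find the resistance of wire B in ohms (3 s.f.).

R ∝ ρL/d² with ρ ∝ (1+αΔT), so R_B/R_A = (1 + 8.21/100) × (1 − 33.2/100)⁻² × (1 − 0.0037×23.2)
= 1.082 × 2.241 × 0.9142 = 2.217
R_B = 2.217 × 231 = 512 Ω

512 Ω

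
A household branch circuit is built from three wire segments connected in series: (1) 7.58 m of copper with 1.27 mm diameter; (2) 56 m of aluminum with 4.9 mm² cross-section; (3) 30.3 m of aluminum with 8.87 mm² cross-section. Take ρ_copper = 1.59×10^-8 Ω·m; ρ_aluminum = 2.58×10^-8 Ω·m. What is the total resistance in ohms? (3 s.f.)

0.478 Ω

Seg 1: A = π(d/2)² = π(6.3500e-04 m)² = 1.267e-06 m²
R_1 = (1.59×10^-8)(7.58)/(1.267e-06) = 0.09514 Ω
Seg 2: A = 4.9 mm² = 4.900e-06 m²
R_2 = (2.58×10^-8)(56)/(4.900e-06) = 0.2949 Ω
Seg 3: A = 8.87 mm² = 8.870e-06 m²
R_3 = (2.58×10^-8)(30.3)/(8.870e-06) = 0.08813 Ω
R_total = R_1 + R_2 + R_3 = 0.478 Ω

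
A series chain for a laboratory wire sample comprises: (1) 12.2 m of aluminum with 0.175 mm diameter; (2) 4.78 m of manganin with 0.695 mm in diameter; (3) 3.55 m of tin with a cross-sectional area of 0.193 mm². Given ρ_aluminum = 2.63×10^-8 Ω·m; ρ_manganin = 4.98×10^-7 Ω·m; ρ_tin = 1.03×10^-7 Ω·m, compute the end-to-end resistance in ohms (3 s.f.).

Seg 1: A = π(d/2)² = π(8.7500e-05 m)² = 2.405e-08 m²
R_1 = (2.63×10^-8)(12.2)/(2.405e-08) = 13.34 Ω
Seg 2: A = π(d/2)² = π(3.4750e-04 m)² = 3.794e-07 m²
R_2 = (4.98×10^-7)(4.78)/(3.794e-07) = 6.275 Ω
Seg 3: A = 0.193 mm² = 1.930e-07 m²
R_3 = (1.03×10^-7)(3.55)/(1.930e-07) = 1.895 Ω
R_total = R_1 + R_2 + R_3 = 21.5 Ω

21.5 Ω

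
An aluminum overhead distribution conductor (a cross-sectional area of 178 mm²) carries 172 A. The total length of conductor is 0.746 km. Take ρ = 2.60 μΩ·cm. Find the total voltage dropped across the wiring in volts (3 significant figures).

18.7 V

ρ = 2.60 μΩ·cm = 2.60×10^-8 Ω·m
A = 178 mm² = 1.780e-04 m²
R = ρL/A = (2.60×10^-8)(746)/(1.780e-04) = 0.109 Ω
V = IR = 172 × 0.109 = 18.7 V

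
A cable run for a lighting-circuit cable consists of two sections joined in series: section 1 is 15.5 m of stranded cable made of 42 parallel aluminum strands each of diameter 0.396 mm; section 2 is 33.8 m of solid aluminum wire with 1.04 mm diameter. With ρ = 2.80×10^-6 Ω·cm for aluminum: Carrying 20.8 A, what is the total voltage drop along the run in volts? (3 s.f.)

24.9 V

ρ = 2.80×10^-6 Ω·cm = 2.80×10^-8 Ω·m
Section 1: A_strand = π(1.9800e-04)² = 1.232e-07 m²; R₁ = ρL/(N·A_s) = (2.80×10^-8)(15.5)/(42×1.232e-07) = 0.0839 Ω
Section 2: A = π(d/2)² = π(5.2000e-04 m)² = 8.495e-07 m²
R₂ = (2.80×10^-8)(33.8)/(8.495e-07) = 1.114 Ω
R = R₁ + R₂ = 1.198 Ω
V = IR = 20.8 × 1.198 = 24.9 V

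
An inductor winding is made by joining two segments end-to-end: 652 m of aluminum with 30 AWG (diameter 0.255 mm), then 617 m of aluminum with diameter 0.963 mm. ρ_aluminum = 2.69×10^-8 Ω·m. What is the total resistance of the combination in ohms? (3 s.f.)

Segment 1: A = π(0.255/2 mm)² = π(1.2750e-04 m)² = 5.107e-08 m²
R₁ = ρL/A = (2.69×10^-8)(652)/(5.107e-08) = 343.4 Ω
Segment 2: A = π(d/2)² = π(4.8150e-04 m)² = 7.284e-07 m²
R₂ = (2.69×10^-8)(617)/(7.284e-07) = 22.79 Ω
R = R₁ + R₂ = 366 Ω

366 Ω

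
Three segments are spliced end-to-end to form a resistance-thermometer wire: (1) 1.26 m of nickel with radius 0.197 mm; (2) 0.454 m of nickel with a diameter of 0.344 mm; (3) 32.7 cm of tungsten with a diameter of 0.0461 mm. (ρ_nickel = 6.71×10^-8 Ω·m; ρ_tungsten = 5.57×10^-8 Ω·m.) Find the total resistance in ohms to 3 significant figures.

11.9 Ω

Seg 1: A = πr² = π(1.9700e-04 m)² = 1.219e-07 m²
R_1 = (6.71×10^-8)(1.26)/(1.219e-07) = 0.6934 Ω
Seg 2: A = π(d/2)² = π(1.7200e-04 m)² = 9.294e-08 m²
R_2 = (6.71×10^-8)(0.454)/(9.294e-08) = 0.3278 Ω
Seg 3: A = π(d/2)² = π(2.3050e-05 m)² = 1.669e-09 m²
R_3 = (5.57×10^-8)(0.327)/(1.669e-09) = 10.91 Ω
R_total = R_1 + R_2 + R_3 = 11.9 Ω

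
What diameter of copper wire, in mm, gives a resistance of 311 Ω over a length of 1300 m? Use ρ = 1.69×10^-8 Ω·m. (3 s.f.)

A = ρL/R = (1.69×10^-8)(1300)/(311) = 7.064e-08 m²
d = 2√(A/π) = 2.999e-04 m = 0.300 mm

0.300 mm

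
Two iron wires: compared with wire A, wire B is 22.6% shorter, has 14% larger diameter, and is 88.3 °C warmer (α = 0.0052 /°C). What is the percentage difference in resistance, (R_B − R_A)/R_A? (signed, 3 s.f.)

R ∝ ρL/d² with ρ ∝ (1+αΔT), so R_B/R_A = (1 − 22.6/100) × (1 + 14/100)⁻² × (1 + 0.0052×88.3)
= 0.774 × 0.7695 × 1.459 = 0.869
(R_B − R_A)/R_A = 0.869 − 1 = -13.1%

-13.1%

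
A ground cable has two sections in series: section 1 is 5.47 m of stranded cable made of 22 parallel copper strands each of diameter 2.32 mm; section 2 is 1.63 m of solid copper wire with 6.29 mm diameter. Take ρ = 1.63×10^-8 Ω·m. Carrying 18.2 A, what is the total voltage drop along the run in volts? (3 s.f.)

0.0330 V

Section 1: A_strand = π(1.1600e-03)² = 4.227e-06 m²; R₁ = ρL/(N·A_s) = (1.63×10^-8)(5.47)/(22×4.227e-06) = 9.587×10^-4 Ω
Section 2: A = π(d/2)² = π(3.1450e-03 m)² = 3.107e-05 m²
R₂ = (1.63×10^-8)(1.63)/(3.107e-05) = 8.550×10^-4 Ω
R = R₁ + R₂ = 0.001814 Ω
V = IR = 18.2 × 0.001814 = 0.0330 V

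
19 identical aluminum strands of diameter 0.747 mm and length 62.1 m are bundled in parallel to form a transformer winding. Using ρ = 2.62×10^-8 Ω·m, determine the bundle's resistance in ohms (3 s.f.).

0.195 Ω

A_strand = π(3.7350e-04 m)² = 4.383e-07 m²
R_strand = ρL/A = (2.62×10^-8)(62.1)/(4.383e-07) = 3.712 Ω
R_total = R_strand/N = 3.712/19 = 0.195 Ω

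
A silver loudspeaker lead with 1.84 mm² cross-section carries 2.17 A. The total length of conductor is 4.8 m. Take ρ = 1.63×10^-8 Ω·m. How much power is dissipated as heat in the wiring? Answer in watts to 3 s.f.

A = 1.84 mm² = 1.840e-06 m²
R = ρL/A = (1.63×10^-8)(4.8)/(1.840e-06) = 0.04252 Ω
P = I²R = (2.17)² × 0.04252 = 0.200 W

0.200 W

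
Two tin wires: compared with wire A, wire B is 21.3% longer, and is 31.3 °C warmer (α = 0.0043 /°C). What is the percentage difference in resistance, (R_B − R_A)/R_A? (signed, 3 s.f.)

R ∝ ρL/d² with ρ ∝ (1+αΔT), so R_B/R_A = (1 + 21.3/100) × (1 + 0.0043×31.3)
= 1.213 × 1.135 = 1.376
(R_B − R_A)/R_A = 1.376 − 1 = 37.6%

37.6%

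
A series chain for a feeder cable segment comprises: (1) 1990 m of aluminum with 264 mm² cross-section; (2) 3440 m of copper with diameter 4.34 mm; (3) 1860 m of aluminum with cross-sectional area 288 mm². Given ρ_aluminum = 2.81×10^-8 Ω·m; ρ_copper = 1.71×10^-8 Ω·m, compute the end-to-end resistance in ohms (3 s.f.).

4.37 Ω

Seg 1: A = 264 mm² = 2.640e-04 m²
R_1 = (2.81×10^-8)(1990)/(2.640e-04) = 0.2118 Ω
Seg 2: A = π(d/2)² = π(2.1700e-03 m)² = 1.479e-05 m²
R_2 = (1.71×10^-8)(3440)/(1.479e-05) = 3.976 Ω
Seg 3: A = 288 mm² = 2.880e-04 m²
R_3 = (2.81×10^-8)(1860)/(2.880e-04) = 0.1815 Ω
R_total = R_1 + R_2 + R_3 = 4.37 Ω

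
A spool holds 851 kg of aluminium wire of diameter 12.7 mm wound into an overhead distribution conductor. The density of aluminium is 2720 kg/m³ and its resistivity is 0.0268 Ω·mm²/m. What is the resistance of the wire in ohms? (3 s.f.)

0.523 Ω

ρ = 0.0268 Ω·mm²/m = 2.68×10^-8 Ω·m
A = π(d/2)² = π(6.3500e-03 m)² = 1.2668e-04 m²
L = m/(density·A) = 851/(2720×1.2668e-04) = 2470 m
R = ρL/A = (2.68×10^-8)(2470)/(1.2668e-04) = 0.523 Ω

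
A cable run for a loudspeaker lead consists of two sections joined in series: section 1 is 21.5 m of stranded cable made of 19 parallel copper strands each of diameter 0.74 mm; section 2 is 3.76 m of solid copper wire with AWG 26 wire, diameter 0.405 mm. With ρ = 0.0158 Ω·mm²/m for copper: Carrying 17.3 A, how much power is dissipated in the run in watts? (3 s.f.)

ρ = 0.0158 Ω·mm²/m = 1.58×10^-8 Ω·m
Section 1: A_strand = π(3.7000e-04)² = 4.301e-07 m²; R₁ = ρL/(N·A_s) = (1.58×10^-8)(21.5)/(19×4.301e-07) = 0.04157 Ω
Section 2: A = π(0.405/2 mm)² = π(2.0250e-04 m)² = 1.288e-07 m²
R₂ = (1.58×10^-8)(3.76)/(1.288e-07) = 0.4612 Ω
R = R₁ + R₂ = 0.5027 Ω
P = I²R = (17.3)² × 0.5027 = 150 W

150 W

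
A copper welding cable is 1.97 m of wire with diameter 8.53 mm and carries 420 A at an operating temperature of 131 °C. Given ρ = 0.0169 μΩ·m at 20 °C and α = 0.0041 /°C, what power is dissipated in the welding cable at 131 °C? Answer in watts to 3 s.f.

ρ = 0.0169 μΩ·m = 1.69×10^-8 Ω·m
A = π(d/2)² = π(4.2650e-03 m)² = 5.715e-05 m²
R₍20₎ = ρL/A = (1.69×10^-8)(1.97)/(5.715e-05) = 5.826×10^-4 Ω
R₍131₎ = R₍20₎(1 + αΔT) = 5.826×10^-4 × (1 + 0.0041×111) = 8.477×10^-4 Ω
P = I²R = (420)² × 8.477×10^-4 = 150 W

150 W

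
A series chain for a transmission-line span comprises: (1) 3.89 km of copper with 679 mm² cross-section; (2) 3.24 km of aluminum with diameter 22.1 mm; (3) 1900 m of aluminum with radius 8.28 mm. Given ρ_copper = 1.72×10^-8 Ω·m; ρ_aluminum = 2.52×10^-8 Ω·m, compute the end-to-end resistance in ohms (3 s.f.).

0.534 Ω

Seg 1: A = 679 mm² = 6.790e-04 m²
R_1 = (1.72×10^-8)(3890)/(6.790e-04) = 0.09854 Ω
Seg 2: A = π(d/2)² = π(1.1050e-02 m)² = 3.836e-04 m²
R_2 = (2.52×10^-8)(3240)/(3.836e-04) = 0.2128 Ω
Seg 3: A = πr² = π(8.2800e-03 m)² = 2.154e-04 m²
R_3 = (2.52×10^-8)(1900)/(2.154e-04) = 0.2223 Ω
R_total = R_1 + R_2 + R_3 = 0.534 Ω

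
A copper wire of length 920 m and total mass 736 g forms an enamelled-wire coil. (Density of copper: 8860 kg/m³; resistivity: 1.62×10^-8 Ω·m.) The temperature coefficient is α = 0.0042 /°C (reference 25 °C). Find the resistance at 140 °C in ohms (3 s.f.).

A = m/(density·L) = 0.736/(8860×920) = 9.0293e-08 m²
R = ρL/A = (1.62×10^-8)(920)/(9.0293e-08) = 165.1 Ω
R(140 °C) = 165.1 × (1 + 0.0042×115) = 245 Ω

245 Ω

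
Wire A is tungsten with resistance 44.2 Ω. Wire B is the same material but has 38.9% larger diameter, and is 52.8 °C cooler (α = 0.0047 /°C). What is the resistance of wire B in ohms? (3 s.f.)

17.2 Ω

R ∝ ρL/d² with ρ ∝ (1+αΔT), so R_B/R_A = (1 + 38.9/100)⁻² × (1 − 0.0047×52.8)
= 0.5183 × 0.7518 = 0.3897
R_B = 0.3897 × 44.2 = 17.2 Ω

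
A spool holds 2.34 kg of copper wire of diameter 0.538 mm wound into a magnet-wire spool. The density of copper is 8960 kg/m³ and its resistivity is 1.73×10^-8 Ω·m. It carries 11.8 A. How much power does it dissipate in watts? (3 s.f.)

12200 W

A = π(d/2)² = π(2.6900e-04 m)² = 2.2733e-07 m²
L = m/(density·A) = 2.34/(8960×2.2733e-07) = 1149 m
R = ρL/A = (1.73×10^-8)(1149)/(2.2733e-07) = 87.43 Ω
P = I²R = (11.8)² × 87.43 = 12200 W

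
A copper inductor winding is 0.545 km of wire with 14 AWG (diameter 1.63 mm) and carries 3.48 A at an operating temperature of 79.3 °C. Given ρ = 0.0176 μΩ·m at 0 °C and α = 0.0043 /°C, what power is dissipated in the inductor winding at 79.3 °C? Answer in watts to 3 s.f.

74.6 W

ρ = 0.0176 μΩ·m = 1.76×10^-8 Ω·m
A = π(1.63/2 mm)² = π(8.1500e-04 m)² = 2.087e-06 m²
R₍0₎ = ρL/A = (1.76×10^-8)(545)/(2.087e-06) = 4.597 Ω
R₍79.3₎ = R₍0₎(1 + αΔT) = 4.597 × (1 + 0.0043×79.3) = 6.164 Ω
P = I²R = (3.48)² × 6.164 = 74.6 W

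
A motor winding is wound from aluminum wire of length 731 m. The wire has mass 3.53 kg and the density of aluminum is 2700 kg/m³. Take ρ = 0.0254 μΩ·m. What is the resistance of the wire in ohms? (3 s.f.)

ρ = 0.0254 μΩ·m = 2.54×10^-8 Ω·m
A = m/(density·L) = 3.53/(2700×731) = 1.7885e-06 m²
R = ρL/A = (2.54×10^-8)(731)/(1.7885e-06) = 10.4 Ω

10.4 Ω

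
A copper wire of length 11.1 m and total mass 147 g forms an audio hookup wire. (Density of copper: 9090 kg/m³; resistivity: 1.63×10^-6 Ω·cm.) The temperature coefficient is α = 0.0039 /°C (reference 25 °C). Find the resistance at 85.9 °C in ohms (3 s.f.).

ρ = 1.63×10^-6 Ω·cm = 1.63×10^-8 Ω·m
A = m/(density·L) = 0.147/(9090×11.1) = 1.4569e-06 m²
R = ρL/A = (1.63×10^-8)(11.1)/(1.4569e-06) = 0.1242 Ω
R(85.9 °C) = 0.1242 × (1 + 0.0039×60.9) = 0.154 Ω

0.154 Ω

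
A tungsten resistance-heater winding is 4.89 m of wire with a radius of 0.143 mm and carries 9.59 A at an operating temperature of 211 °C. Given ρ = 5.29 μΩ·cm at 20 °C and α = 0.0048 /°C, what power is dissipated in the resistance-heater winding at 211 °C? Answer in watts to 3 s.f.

ρ = 5.29 μΩ·cm = 5.29×10^-8 Ω·m
A = πr² = π(1.4300e-04 m)² = 6.424e-08 m²
R₍20₎ = ρL/A = (5.29×10^-8)(4.89)/(6.424e-08) = 4.027 Ω
R₍211₎ = R₍20₎(1 + αΔT) = 4.027 × (1 + 0.0048×191) = 7.718 Ω
P = I²R = (9.59)² × 7.718 = 710 W

710 W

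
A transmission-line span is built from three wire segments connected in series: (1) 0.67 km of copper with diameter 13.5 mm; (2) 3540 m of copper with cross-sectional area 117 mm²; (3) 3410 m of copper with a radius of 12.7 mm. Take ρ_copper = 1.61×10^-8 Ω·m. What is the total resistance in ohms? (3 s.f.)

0.671 Ω

Seg 1: A = π(d/2)² = π(6.7500e-03 m)² = 1.431e-04 m²
R_1 = (1.61×10^-8)(670)/(1.431e-04) = 0.07536 Ω
Seg 2: A = 117 mm² = 1.170e-04 m²
R_2 = (1.61×10^-8)(3540)/(1.170e-04) = 0.4871 Ω
Seg 3: A = πr² = π(1.2700e-02 m)² = 5.067e-04 m²
R_3 = (1.61×10^-8)(3410)/(5.067e-04) = 0.1083 Ω
R_total = R_1 + R_2 + R_3 = 0.671 Ω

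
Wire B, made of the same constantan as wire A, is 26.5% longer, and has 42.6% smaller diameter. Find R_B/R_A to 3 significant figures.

R ∝ L/d², so R_B/R_A = (1 + 26.5/100) × (1 − 42.6/100)⁻²
= 1.265 × 3.035 = 3.84

3.84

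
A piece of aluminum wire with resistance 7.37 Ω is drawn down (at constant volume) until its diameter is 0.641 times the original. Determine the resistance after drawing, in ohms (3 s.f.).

43.7 Ω

Volume constant ⇒ L' = L/r² with r = 0.641. R' = ρL'/A' = ρ(L/r²)/(πr²d₀²/4) = R/r⁴.
R' = 5.923 × 7.37 = 43.7 Ω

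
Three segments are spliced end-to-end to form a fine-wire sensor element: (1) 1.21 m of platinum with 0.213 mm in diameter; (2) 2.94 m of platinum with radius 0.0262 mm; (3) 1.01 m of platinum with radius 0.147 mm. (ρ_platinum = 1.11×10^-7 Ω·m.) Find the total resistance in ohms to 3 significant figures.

157 Ω

Seg 1: A = π(d/2)² = π(1.0650e-04 m)² = 3.563e-08 m²
R_1 = (1.11×10^-7)(1.21)/(3.563e-08) = 3.769 Ω
Seg 2: A = πr² = π(2.6200e-05 m)² = 2.157e-09 m²
R_2 = (1.11×10^-7)(2.94)/(2.157e-09) = 151.3 Ω
Seg 3: A = πr² = π(1.4700e-04 m)² = 6.789e-08 m²
R_3 = (1.11×10^-7)(1.01)/(6.789e-08) = 1.651 Ω
R_total = R_1 + R_2 + R_3 = 157 Ω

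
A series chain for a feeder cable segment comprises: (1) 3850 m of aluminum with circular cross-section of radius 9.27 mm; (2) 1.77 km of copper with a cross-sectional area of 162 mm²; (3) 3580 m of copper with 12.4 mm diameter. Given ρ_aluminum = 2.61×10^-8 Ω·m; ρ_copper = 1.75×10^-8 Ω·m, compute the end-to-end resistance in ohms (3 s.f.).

Seg 1: A = πr² = π(9.2700e-03 m)² = 2.700e-04 m²
R_1 = (2.61×10^-8)(3850)/(2.700e-04) = 0.3722 Ω
Seg 2: A = 162 mm² = 1.620e-04 m²
R_2 = (1.75×10^-8)(1770)/(1.620e-04) = 0.1912 Ω
Seg 3: A = π(d/2)² = π(6.2000e-03 m)² = 1.208e-04 m²
R_3 = (1.75×10^-8)(3580)/(1.208e-04) = 0.5188 Ω
R_total = R_1 + R_2 + R_3 = 1.08 Ω

1.08 Ω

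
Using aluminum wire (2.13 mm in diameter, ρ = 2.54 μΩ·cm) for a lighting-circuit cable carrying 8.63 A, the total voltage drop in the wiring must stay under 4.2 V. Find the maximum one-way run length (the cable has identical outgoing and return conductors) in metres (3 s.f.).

ρ = 2.54 μΩ·cm = 2.54×10^-8 Ω·m
A = π(d/2)² = π(1.0650e-03 m)² = 3.563e-06 m²
L_max = V_max·A/(2·ρI) = (4.2)(3.563e-06)/(2×2.54×10^-8×8.63) = 34.1 m

34.1 m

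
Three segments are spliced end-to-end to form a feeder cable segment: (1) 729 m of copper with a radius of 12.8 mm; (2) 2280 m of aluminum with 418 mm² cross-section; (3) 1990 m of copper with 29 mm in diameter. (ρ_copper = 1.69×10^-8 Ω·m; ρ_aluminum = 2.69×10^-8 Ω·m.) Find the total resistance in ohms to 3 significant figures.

0.222 Ω

Seg 1: A = πr² = π(1.2800e-02 m)² = 5.147e-04 m²
R_1 = (1.69×10^-8)(729)/(5.147e-04) = 0.02394 Ω
Seg 2: A = 418 mm² = 4.180e-04 m²
R_2 = (2.69×10^-8)(2280)/(4.180e-04) = 0.1467 Ω
Seg 3: A = π(d/2)² = π(1.4500e-02 m)² = 6.605e-04 m²
R_3 = (1.69×10^-8)(1990)/(6.605e-04) = 0.05092 Ω
R_total = R_1 + R_2 + R_3 = 0.222 Ω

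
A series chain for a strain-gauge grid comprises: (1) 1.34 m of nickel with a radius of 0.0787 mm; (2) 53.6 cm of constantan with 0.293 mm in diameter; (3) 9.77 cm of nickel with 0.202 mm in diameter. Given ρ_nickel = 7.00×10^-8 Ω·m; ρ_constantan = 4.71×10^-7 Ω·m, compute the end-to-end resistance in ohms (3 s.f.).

Seg 1: A = πr² = π(7.8700e-05 m)² = 1.946e-08 m²
R_1 = (7.00×10^-8)(1.34)/(1.946e-08) = 4.821 Ω
Seg 2: A = π(d/2)² = π(1.4650e-04 m)² = 6.743e-08 m²
R_2 = (4.71×10^-7)(0.536)/(6.743e-08) = 3.744 Ω
Seg 3: A = π(d/2)² = π(1.0100e-04 m)² = 3.205e-08 m²
R_3 = (7.00×10^-8)(0.0977)/(3.205e-08) = 0.2134 Ω
R_total = R_1 + R_2 + R_3 = 8.78 Ω

8.78 Ω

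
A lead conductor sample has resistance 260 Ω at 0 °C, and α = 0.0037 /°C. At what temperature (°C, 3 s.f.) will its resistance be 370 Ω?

114 °C

R = R₀(1 + α(T − T₀)) ⇒ T = T₀ + (R/R₀ − 1)/α
T = 0 + (370/260 − 1)/0.0037 = 0 + (0.4231)/0.0037 = 114 °C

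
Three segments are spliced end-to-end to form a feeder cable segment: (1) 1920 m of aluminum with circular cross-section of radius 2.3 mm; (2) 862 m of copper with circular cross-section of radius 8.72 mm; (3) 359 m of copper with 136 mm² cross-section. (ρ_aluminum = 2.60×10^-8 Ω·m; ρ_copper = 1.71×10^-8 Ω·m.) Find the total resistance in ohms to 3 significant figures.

3.11 Ω

Seg 1: A = πr² = π(2.3000e-03 m)² = 1.662e-05 m²
R_1 = (2.60×10^-8)(1920)/(1.662e-05) = 3.004 Ω
Seg 2: A = πr² = π(8.7200e-03 m)² = 2.389e-04 m²
R_2 = (1.71×10^-8)(862)/(2.389e-04) = 0.06171 Ω
Seg 3: A = 136 mm² = 1.360e-04 m²
R_3 = (1.71×10^-8)(359)/(1.360e-04) = 0.04514 Ω
R_total = R_1 + R_2 + R_3 = 3.11 Ω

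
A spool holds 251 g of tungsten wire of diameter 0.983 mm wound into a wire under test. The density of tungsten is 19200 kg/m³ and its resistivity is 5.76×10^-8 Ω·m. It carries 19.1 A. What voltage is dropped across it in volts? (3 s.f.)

A = π(d/2)² = π(4.9150e-04 m)² = 7.5892e-07 m²
L = m/(density·A) = 0.251/(19200×7.5892e-07) = 17.23 m
R = ρL/A = (5.76×10^-8)(17.23)/(7.5892e-07) = 1.307 Ω
V = IR = 19.1 × 1.307 = 25.0 V

25.0 V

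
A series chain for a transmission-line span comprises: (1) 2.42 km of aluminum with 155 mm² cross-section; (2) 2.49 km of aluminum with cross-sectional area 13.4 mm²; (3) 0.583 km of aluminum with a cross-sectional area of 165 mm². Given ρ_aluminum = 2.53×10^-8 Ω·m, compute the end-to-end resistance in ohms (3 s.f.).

5.19 Ω

Seg 1: A = 155 mm² = 1.550e-04 m²
R_1 = (2.53×10^-8)(2420)/(1.550e-04) = 0.395 Ω
Seg 2: A = 13.4 mm² = 1.340e-05 m²
R_2 = (2.53×10^-8)(2490)/(1.340e-05) = 4.701 Ω
Seg 3: A = 165 mm² = 1.650e-04 m²
R_3 = (2.53×10^-8)(583)/(1.650e-04) = 0.08939 Ω
R_total = R_1 + R_2 + R_3 = 5.19 Ω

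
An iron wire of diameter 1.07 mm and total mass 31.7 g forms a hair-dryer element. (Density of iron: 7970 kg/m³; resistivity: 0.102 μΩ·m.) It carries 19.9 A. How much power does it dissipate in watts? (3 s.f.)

199 W

ρ = 0.102 μΩ·m = 1.02×10^-7 Ω·m
A = π(d/2)² = π(5.3500e-04 m)² = 8.9920e-07 m²
L = m/(density·A) = 0.0317/(7970×8.9920e-07) = 4.423 m
R = ρL/A = (1.02×10^-7)(4.423)/(8.9920e-07) = 0.5017 Ω
P = I²R = (19.9)² × 0.5017 = 199 W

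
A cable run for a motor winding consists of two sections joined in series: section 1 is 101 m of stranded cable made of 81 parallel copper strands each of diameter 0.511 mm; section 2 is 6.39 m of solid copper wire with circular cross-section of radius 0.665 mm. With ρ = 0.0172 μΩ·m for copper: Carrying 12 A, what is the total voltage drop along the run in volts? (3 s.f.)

2.20 V

ρ = 0.0172 μΩ·m = 1.72×10^-8 Ω·m
Section 1: A_strand = π(2.5550e-04)² = 2.051e-07 m²; R₁ = ρL/(N·A_s) = (1.72×10^-8)(101)/(81×2.051e-07) = 0.1046 Ω
Section 2: A = πr² = π(6.6500e-04 m)² = 1.389e-06 m²
R₂ = (1.72×10^-8)(6.39)/(1.389e-06) = 0.07911 Ω
R = R₁ + R₂ = 0.1837 Ω
V = IR = 12 × 0.1837 = 2.20 V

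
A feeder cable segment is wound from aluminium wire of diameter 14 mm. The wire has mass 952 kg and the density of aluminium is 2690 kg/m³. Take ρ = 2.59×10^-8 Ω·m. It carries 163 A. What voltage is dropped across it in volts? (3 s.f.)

A = π(d/2)² = π(7.0000e-03 m)² = 1.5394e-04 m²
L = m/(density·A) = 952/(2690×1.5394e-04) = 2299 m
R = ρL/A = (2.59×10^-8)(2299)/(1.5394e-04) = 0.3868 Ω
V = IR = 163 × 0.3868 = 63.0 V

63.0 V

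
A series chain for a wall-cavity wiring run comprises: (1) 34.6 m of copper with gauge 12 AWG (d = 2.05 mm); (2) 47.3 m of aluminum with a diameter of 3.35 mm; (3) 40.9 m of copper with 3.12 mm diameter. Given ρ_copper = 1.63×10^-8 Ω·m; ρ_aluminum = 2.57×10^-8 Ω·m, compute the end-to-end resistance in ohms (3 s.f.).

Seg 1: A = π(2.05/2 mm)² = π(1.0250e-03 m)² = 3.301e-06 m²
R_1 = (1.63×10^-8)(34.6)/(3.301e-06) = 0.1709 Ω
Seg 2: A = π(d/2)² = π(1.6750e-03 m)² = 8.814e-06 m²
R_2 = (2.57×10^-8)(47.3)/(8.814e-06) = 0.1379 Ω
Seg 3: A = π(d/2)² = π(1.5600e-03 m)² = 7.645e-06 m²
R_3 = (1.63×10^-8)(40.9)/(7.645e-06) = 0.0872 Ω
R_total = R_1 + R_2 + R_3 = 0.396 Ω

0.396 Ω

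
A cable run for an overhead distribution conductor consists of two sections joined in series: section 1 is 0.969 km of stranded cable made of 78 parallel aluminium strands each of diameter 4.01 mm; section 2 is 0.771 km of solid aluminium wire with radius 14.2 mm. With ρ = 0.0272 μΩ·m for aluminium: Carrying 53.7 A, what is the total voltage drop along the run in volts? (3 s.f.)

3.21 V

ρ = 0.0272 μΩ·m = 2.72×10^-8 Ω·m
Section 1: A_strand = π(2.0050e-03)² = 1.263e-05 m²; R₁ = ρL/(N·A_s) = (2.72×10^-8)(969)/(78×1.263e-05) = 0.02676 Ω
Section 2: A = πr² = π(1.4200e-02 m)² = 6.335e-04 m²
R₂ = (2.72×10^-8)(771)/(6.335e-04) = 0.03311 Ω
R = R₁ + R₂ = 0.05986 Ω
V = IR = 53.7 × 0.05986 = 3.21 V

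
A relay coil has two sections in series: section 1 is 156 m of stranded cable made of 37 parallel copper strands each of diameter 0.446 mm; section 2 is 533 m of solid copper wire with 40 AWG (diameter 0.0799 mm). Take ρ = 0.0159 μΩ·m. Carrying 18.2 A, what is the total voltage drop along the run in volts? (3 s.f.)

30800 V

ρ = 0.0159 μΩ·m = 1.59×10^-8 Ω·m
Section 1: A_strand = π(2.2300e-04)² = 1.562e-07 m²; R₁ = ρL/(N·A_s) = (1.59×10^-8)(156)/(37×1.562e-07) = 0.4291 Ω
Section 2: A = π(0.0799/2 mm)² = π(3.9950e-05 m)² = 5.014e-09 m²
R₂ = (1.59×10^-8)(533)/(5.014e-09) = 1690 Ω
R = R₁ + R₂ = 1691 Ω
V = IR = 18.2 × 1691 = 30800 V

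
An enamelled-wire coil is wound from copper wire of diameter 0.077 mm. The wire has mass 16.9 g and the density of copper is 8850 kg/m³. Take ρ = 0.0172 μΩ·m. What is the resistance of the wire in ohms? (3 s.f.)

1510 Ω

ρ = 0.0172 μΩ·m = 1.72×10^-8 Ω·m
A = π(d/2)² = π(3.8500e-05 m)² = 4.6566e-09 m²
L = m/(density·A) = 0.0169/(8850×4.6566e-09) = 410.1 m
R = ρL/A = (1.72×10^-8)(410.1)/(4.6566e-09) = 1510 Ω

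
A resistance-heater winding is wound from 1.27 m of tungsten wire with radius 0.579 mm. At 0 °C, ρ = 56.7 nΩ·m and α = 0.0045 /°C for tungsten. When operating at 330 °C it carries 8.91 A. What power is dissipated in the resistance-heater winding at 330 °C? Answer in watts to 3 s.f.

13.5 W

ρ = 56.7 nΩ·m = 5.67×10^-8 Ω·m
A = πr² = π(5.7900e-04 m)² = 1.053e-06 m²
R₍0₎ = ρL/A = (5.67×10^-8)(1.27)/(1.053e-06) = 0.06837 Ω
R₍330₎ = R₍0₎(1 + αΔT) = 0.06837 × (1 + 0.0045×330) = 0.1699 Ω
P = I²R = (8.91)² × 0.1699 = 13.5 W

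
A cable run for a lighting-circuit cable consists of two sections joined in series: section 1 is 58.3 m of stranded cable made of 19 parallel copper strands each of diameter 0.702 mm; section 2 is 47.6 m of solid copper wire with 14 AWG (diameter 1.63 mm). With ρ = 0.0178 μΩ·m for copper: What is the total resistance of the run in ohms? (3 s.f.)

0.547 Ω

ρ = 0.0178 μΩ·m = 1.78×10^-8 Ω·m
Section 1: A_strand = π(3.5100e-04)² = 3.870e-07 m²; R₁ = ρL/(N·A_s) = (1.78×10^-8)(58.3)/(19×3.870e-07) = 0.1411 Ω
Section 2: A = π(1.63/2 mm)² = π(8.1500e-04 m)² = 2.087e-06 m²
R₂ = (1.78×10^-8)(47.6)/(2.087e-06) = 0.406 Ω
R = R₁ + R₂ = 0.547 Ω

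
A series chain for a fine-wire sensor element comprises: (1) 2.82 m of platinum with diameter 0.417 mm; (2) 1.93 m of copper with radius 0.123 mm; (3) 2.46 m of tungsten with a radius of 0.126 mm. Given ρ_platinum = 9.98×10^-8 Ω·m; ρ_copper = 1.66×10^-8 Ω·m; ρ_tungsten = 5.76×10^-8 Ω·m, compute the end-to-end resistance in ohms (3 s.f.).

5.58 Ω

Seg 1: A = π(d/2)² = π(2.0850e-04 m)² = 1.366e-07 m²
R_1 = (9.98×10^-8)(2.82)/(1.366e-07) = 2.061 Ω
Seg 2: A = πr² = π(1.2300e-04 m)² = 4.753e-08 m²
R_2 = (1.66×10^-8)(1.93)/(4.753e-08) = 0.6741 Ω
Seg 3: A = πr² = π(1.2600e-04 m)² = 4.988e-08 m²
R_3 = (5.76×10^-8)(2.46)/(4.988e-08) = 2.841 Ω
R_total = R_1 + R_2 + R_3 = 5.58 Ω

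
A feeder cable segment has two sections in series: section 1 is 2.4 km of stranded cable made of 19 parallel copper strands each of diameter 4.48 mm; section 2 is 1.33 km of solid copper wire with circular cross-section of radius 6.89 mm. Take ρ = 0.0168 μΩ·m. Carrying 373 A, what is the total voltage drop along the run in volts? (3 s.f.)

106 V

ρ = 0.0168 μΩ·m = 1.68×10^-8 Ω·m
Section 1: A_strand = π(2.2400e-03)² = 1.576e-05 m²; R₁ = ρL/(N·A_s) = (1.68×10^-8)(2400)/(19×1.576e-05) = 0.1346 Ω
Section 2: A = πr² = π(6.8900e-03 m)² = 1.491e-04 m²
R₂ = (1.68×10^-8)(1330)/(1.491e-04) = 0.1498 Ω
R = R₁ + R₂ = 0.2844 Ω
V = IR = 373 × 0.2844 = 106 V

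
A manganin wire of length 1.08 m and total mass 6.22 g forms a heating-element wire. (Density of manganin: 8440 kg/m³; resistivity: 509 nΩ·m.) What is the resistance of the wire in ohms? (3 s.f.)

0.806 Ω

ρ = 509 nΩ·m = 5.09×10^-7 Ω·m
A = m/(density·L) = 0.00622/(8440×1.08) = 6.8238e-07 m²
R = ρL/A = (5.09×10^-7)(1.08)/(6.8238e-07) = 0.806 Ω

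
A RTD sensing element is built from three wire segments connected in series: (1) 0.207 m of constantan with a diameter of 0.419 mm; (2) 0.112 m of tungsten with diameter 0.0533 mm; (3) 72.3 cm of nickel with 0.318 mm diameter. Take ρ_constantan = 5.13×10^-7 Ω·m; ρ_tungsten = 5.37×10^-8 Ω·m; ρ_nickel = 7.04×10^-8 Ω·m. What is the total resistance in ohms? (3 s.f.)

4.11 Ω

Seg 1: A = π(d/2)² = π(2.0950e-04 m)² = 1.379e-07 m²
R_1 = (5.13×10^-7)(0.207)/(1.379e-07) = 0.7701 Ω
Seg 2: A = π(d/2)² = π(2.6650e-05 m)² = 2.231e-09 m²
R_2 = (5.37×10^-8)(0.112)/(2.231e-09) = 2.696 Ω
Seg 3: A = π(d/2)² = π(1.5900e-04 m)² = 7.942e-08 m²
R_3 = (7.04×10^-8)(0.723)/(7.942e-08) = 0.6409 Ω
R_total = R_1 + R_2 + R_3 = 4.11 Ω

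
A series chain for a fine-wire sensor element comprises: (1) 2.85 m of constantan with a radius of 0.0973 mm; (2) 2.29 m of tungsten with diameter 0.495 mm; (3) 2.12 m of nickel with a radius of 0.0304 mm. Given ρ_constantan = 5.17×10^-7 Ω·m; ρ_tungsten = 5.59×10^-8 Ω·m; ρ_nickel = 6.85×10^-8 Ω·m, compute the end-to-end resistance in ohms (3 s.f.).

100 Ω

Seg 1: A = πr² = π(9.7300e-05 m)² = 2.974e-08 m²
R_1 = (5.17×10^-7)(2.85)/(2.974e-08) = 49.54 Ω
Seg 2: A = π(d/2)² = π(2.4750e-04 m)² = 1.924e-07 m²
R_2 = (5.59×10^-8)(2.29)/(1.924e-07) = 0.6652 Ω
Seg 3: A = πr² = π(3.0400e-05 m)² = 2.903e-09 m²
R_3 = (6.85×10^-8)(2.12)/(2.903e-09) = 50.02 Ω
R_total = R_1 + R_2 + R_3 = 100 Ω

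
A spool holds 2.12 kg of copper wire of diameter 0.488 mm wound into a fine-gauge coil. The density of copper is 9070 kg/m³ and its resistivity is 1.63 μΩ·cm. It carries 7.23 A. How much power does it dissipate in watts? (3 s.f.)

ρ = 1.63 μΩ·cm = 1.63×10^-8 Ω·m
A = π(d/2)² = π(2.4400e-04 m)² = 1.8704e-07 m²
L = m/(density·A) = 2.12/(9070×1.8704e-07) = 1250 m
R = ρL/A = (1.63×10^-8)(1250)/(1.8704e-07) = 108.9 Ω
P = I²R = (7.23)² × 108.9 = 5690 W

5690 W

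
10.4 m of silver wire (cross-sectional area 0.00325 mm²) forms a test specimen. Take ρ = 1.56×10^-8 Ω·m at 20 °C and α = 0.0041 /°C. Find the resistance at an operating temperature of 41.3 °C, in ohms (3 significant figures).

A = 0.00325 mm² = 3.250e-09 m²
R₍20°C₎ = ρL/A = (1.56×10^-8)(10.4)/(3.250e-09) = 49.92 Ω
R = R₀(1 + αΔT) = 49.92(1 + 0.0041×21.3) = 54.3 Ω

54.3 Ω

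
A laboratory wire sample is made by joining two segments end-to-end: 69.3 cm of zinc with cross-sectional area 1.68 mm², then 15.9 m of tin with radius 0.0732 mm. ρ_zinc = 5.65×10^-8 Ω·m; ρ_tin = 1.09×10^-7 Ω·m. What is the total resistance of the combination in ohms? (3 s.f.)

Segment 1: A = 1.68 mm² = 1.680e-06 m²
R₁ = ρL/A = (5.65×10^-8)(0.693)/(1.680e-06) = 0.02331 Ω
Segment 2: A = πr² = π(7.3200e-05 m)² = 1.683e-08 m²
R₂ = (1.09×10^-7)(15.9)/(1.683e-08) = 103 Ω
R = R₁ + R₂ = 103 Ω

103 Ω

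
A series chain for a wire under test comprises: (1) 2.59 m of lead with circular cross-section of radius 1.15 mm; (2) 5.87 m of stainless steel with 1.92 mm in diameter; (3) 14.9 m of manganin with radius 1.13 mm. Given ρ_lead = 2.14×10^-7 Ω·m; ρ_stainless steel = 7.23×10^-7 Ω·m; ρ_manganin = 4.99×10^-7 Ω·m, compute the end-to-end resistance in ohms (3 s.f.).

3.45 Ω

Seg 1: A = πr² = π(1.1500e-03 m)² = 4.155e-06 m²
R_1 = (2.14×10^-7)(2.59)/(4.155e-06) = 0.1334 Ω
Seg 2: A = π(d/2)² = π(9.6000e-04 m)² = 2.895e-06 m²
R_2 = (7.23×10^-7)(5.87)/(2.895e-06) = 1.466 Ω
Seg 3: A = πr² = π(1.1300e-03 m)² = 4.011e-06 m²
R_3 = (4.99×10^-7)(14.9)/(4.011e-06) = 1.853 Ω
R_total = R_1 + R_2 + R_3 = 3.45 Ω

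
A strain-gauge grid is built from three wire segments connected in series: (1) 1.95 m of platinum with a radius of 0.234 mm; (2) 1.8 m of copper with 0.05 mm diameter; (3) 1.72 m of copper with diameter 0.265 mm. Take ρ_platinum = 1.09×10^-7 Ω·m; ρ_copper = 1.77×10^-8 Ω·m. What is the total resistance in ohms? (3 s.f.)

18.0 Ω

Seg 1: A = πr² = π(2.3400e-04 m)² = 1.720e-07 m²
R_1 = (1.09×10^-7)(1.95)/(1.720e-07) = 1.236 Ω
Seg 2: A = π(d/2)² = π(2.5000e-05 m)² = 1.963e-09 m²
R_2 = (1.77×10^-8)(1.8)/(1.963e-09) = 16.23 Ω
Seg 3: A = π(d/2)² = π(1.3250e-04 m)² = 5.515e-08 m²
R_3 = (1.77×10^-8)(1.72)/(5.515e-08) = 0.552 Ω
R_total = R_1 + R_2 + R_3 = 18.0 Ω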